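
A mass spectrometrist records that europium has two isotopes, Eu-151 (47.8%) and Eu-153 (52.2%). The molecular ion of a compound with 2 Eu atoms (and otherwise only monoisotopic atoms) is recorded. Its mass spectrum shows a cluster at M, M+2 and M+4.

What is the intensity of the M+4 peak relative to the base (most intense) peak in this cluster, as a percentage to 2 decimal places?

54.60%

Binomial terms of (0.478 + 0.522)^2: M 0.2285, M+2 0.4990, M+4 0.2725 → M+2 is the base peak.
P(M+2) = C(2,1) × 0.478^1 × 0.522^1 = 2 × 0.4780 × 0.5220 = 0.499032 (base)
P(M+4) = C(2,2) × 0.478^0 × 0.522^2 = 1 × 1.0000 × 0.272484 = 0.272484
Relative intensity = 0.272484 / 0.499032 × 100 = 54.60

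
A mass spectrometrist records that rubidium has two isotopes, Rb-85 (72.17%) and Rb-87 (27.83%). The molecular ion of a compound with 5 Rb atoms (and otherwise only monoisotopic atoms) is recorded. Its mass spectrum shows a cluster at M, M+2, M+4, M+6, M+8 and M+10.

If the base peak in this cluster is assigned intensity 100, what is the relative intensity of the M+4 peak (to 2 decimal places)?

77.12

Term probabilities: M 0.1958, M+2 0.3775, M+4 0.2911, M+6 0.1123, M+8 0.0216, M+10 0.0017. Base peak = M+2.
P(M+2) = C(5,1) × 0.7217^4 × 0.2783^1 = 5 × 0.27128565 × 0.2783 = 0.377494 (base)
P(M+4) = C(5,2) × 0.7217^3 × 0.2783^2 = 10 × 0.37589809 × 0.07745089 = 0.291136
Relative intensity = 0.291136 / 0.377494 × 100 = 77.12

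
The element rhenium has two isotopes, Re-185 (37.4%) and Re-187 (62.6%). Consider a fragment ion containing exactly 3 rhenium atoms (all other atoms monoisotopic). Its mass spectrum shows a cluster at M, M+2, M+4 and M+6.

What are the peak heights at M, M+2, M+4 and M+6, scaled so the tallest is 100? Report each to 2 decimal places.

11.90 : 59.74 : 100.00 : 55.79

The 3 Re atoms are independent, so intensities follow the terms of (0.374 + 0.626)^3.
P(M) = 0.374^3 = 0.052314
P(M+2) = 3 × 0.374^2 × 0.626^1 = 0.262687
P(M+4) = 3 × 0.374^1 × 0.626^2 = 0.439685
P(M+6) = 0.626^3 = 0.245314
The M+4 peak is largest (0.439685); scaling to 100 gives 11.90 : 59.74 : 100.00 : 55.79.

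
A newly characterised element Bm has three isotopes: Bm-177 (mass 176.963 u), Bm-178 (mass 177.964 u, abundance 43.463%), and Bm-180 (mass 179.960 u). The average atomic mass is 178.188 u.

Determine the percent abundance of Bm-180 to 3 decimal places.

The remaining 56.537% is split between Bm-177 (fraction x) and Bm-180 (fraction 0.56537 − x).
Substituting: 176.963x + 179.960(0.56537 − x) = 100.83950668
(176.963 − 179.960)x = -0.90447852  ⇒  x = 0.30179, y = 0.26358
Bm-177: 30.179%, Bm-180: 26.358%.

26.358%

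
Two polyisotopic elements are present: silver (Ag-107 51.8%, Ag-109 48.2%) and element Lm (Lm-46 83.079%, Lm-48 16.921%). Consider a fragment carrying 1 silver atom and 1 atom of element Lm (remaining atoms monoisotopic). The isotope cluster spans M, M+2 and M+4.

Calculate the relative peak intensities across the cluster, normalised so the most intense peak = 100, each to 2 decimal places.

88.17 : 100.00 : 16.71

Silver pattern (n=1): 0.5180 : 0.4820
Element Lm pattern (n=1): 0.83079 : 0.16921
Convolve the two distributions (both contribute in 2-u steps):
  M: 0.5180×0.83079 = 0.430349
  M+2: 0.5180×0.16921 + 0.4820×0.83079 = 0.488092
  M+4: 0.4820×0.16921 = 0.081559
Scale to base peak (0.488092) = 100: 88.17 : 100.00 : 16.71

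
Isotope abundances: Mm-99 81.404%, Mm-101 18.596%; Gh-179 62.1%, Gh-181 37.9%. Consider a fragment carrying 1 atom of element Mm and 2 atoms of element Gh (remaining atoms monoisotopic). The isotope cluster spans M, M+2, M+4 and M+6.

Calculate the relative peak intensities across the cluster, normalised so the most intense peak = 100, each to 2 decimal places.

69.01 : 100.00 : 44.95 : 5.87

Element Mm pattern (n=1): 0.81404 : 0.18596
Element Gh pattern (n=2): 0.385641 : 0.470718 : 0.143641
Convolve the two distributions (both contribute in 2-u steps):
  M: 0.81404×0.385641 = 0.313927
  M+2: 0.81404×0.470718 + 0.18596×0.385641 = 0.454897
  M+4: 0.81404×0.143641 + 0.18596×0.470718 = 0.204464
  M+6: 0.18596×0.143641 = 0.026711
Scale to base peak (0.454897) = 100: 69.01 : 100.00 : 44.95 : 5.87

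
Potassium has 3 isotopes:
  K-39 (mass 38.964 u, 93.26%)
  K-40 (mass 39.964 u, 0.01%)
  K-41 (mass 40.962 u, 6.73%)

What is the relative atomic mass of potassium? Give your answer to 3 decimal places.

Average mass = Σ (abundance × isotope mass) = 0.9326 × 38.964 + 0.0001 × 39.964 + 0.0673 × 40.962
= 36.3378 + 0.0040 + 2.7567 = 39.0985 u

39.099 u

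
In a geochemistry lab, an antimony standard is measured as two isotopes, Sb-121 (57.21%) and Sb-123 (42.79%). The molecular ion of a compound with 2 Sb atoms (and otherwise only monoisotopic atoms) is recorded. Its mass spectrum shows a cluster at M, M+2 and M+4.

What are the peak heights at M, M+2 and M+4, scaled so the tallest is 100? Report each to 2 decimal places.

Expanding (0.5721 + 0.4279)^2:
P(M) = 0.5721^2 = 0.327298
P(M+2) = 2 × 0.5721^1 × 0.4279^1 = 0.489603
P(M+4) = 0.4279^2 = 0.183098
The M+2 peak is largest (0.489603); scaling to 100 gives 66.85 : 100.00 : 37.40.

66.85 : 100.00 : 37.40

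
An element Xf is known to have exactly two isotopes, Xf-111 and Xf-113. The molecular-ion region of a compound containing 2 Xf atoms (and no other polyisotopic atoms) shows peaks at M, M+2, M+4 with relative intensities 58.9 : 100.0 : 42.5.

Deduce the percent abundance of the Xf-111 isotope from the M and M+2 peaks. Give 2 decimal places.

If p is the fraction of Xf that is Xf-111, then I(M+2)/I(M) = [C(2,1)·p^1·(1−p)] / p^2 = 2·(1−p)/p = 100.0/58.9 = 1.6978
(1−p)/p = 1.6978/2 = 0.8489  ⇒  p = 1/(1 + 0.8489) = 0.5409
Xf-111: 54.09%, Xf-113: 45.91%.

54.09%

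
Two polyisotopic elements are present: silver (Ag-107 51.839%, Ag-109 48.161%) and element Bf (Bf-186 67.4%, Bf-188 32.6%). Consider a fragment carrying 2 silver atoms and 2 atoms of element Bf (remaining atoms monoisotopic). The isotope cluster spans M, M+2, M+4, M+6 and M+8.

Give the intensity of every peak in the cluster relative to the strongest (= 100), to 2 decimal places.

Silver pattern (n=2): 0.26872819 : 0.49932362 : 0.23194819
Element Bf pattern (n=2): 0.454276 : 0.439448 : 0.106276
Convolve the two distributions (both contribute in 2-u steps):
  M: 0.26872819×0.454276 = 0.122077
  M+2: 0.26872819×0.439448 + 0.49932362×0.454276 = 0.344923
  M+4: 0.26872819×0.106276 + 0.49932362×0.439448 + 0.23194819×0.454276 = 0.353355
  M+6: 0.49932362×0.106276 + 0.23194819×0.439448 = 0.154995
  M+8: 0.23194819×0.106276 = 0.024651
Scale to base peak (0.353355) = 100: 34.55 : 97.61 : 100.00 : 43.86 : 6.98

34.55 : 97.61 : 100.00 : 43.86 : 6.98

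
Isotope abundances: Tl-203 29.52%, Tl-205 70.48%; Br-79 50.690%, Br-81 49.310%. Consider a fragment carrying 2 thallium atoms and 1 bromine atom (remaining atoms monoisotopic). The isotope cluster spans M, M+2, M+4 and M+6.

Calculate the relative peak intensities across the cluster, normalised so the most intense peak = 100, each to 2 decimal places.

Thallium pattern (n=2): 0.08714304 : 0.41611392 : 0.49674304
Bromine pattern (n=1): 0.5069 : 0.4931
Convolve the two distributions (both contribute in 2-u steps):
  M: 0.08714304×0.5069 = 0.044173
  M+2: 0.08714304×0.4931 + 0.41611392×0.5069 = 0.253898
  M+4: 0.41611392×0.4931 + 0.49674304×0.5069 = 0.456985
  M+6: 0.49674304×0.4931 = 0.244944
Scale to base peak (0.456985) = 100: 9.67 : 55.56 : 100.00 : 53.60

9.67 : 55.56 : 100.00 : 53.60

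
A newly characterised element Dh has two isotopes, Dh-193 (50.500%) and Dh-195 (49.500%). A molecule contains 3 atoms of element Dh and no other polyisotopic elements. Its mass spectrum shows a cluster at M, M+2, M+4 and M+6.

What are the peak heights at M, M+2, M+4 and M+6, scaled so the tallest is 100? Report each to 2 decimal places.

Expanding (0.50500 + 0.49500)^3:
P(M) = 0.50500^3 = 0.128788
P(M+2) = 3 × 0.50500^2 × 0.49500^1 = 0.378712
P(M+4) = 3 × 0.50500^1 × 0.49500^2 = 0.371213
P(M+6) = 0.49500^3 = 0.121287
The M+2 peak is largest (0.378712); scaling to 100 gives 34.01 : 100.00 : 98.02 : 32.03.

34.01 : 100.00 : 98.02 : 32.03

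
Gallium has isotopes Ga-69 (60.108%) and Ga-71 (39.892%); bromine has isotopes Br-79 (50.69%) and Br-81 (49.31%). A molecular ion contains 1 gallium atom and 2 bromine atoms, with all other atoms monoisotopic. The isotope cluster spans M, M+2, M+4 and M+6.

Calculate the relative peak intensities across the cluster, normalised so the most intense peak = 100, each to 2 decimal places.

38.33 : 100.00 : 85.75 : 24.07

Gallium pattern (n=1): 0.60108 : 0.39892
Bromine pattern (n=2): 0.25694761 : 0.49990478 : 0.24314761
Convolve the two distributions (both contribute in 2-u steps):
  M: 0.60108×0.25694761 = 0.154446
  M+2: 0.60108×0.49990478 + 0.39892×0.25694761 = 0.402984
  M+4: 0.60108×0.24314761 + 0.39892×0.49990478 = 0.345573
  M+6: 0.39892×0.24314761 = 0.096996
Scale to base peak (0.402984) = 100: 38.33 : 100.00 : 85.75 : 24.07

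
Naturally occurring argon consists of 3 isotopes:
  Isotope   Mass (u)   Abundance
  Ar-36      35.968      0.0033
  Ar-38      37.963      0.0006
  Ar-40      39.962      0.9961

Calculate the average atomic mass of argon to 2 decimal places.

39.95 u

Ar = Σ fᵢ·mᵢ = 0.0033 × 35.968 + 0.0006 × 37.963 + 0.9961 × 39.962
= 0.1187 + 0.0228 + 39.8061 = 39.9476 u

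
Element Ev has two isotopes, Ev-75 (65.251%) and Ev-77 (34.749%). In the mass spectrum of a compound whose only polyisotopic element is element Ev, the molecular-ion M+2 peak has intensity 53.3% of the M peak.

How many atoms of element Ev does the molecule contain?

1

With n Ev atoms, P(M+2)/P(M) = C(n,1)·p^(n−1)q / p^n = n·q/p = n · 0.34749/0.65251.
n = 0.533 × 0.65251/0.34749 = 1.00 ≈ 1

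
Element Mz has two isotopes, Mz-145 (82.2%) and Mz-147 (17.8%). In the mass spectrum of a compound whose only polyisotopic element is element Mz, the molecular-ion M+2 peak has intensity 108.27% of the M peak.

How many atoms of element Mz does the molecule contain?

For n independent Mz atoms, I(M+2)/I(M) = n · (abundance Mz-147) / (abundance Mz-145) = n · 0.178/0.822.
n = 1.0827 × 0.822/0.178 = 5.00 ≈ 5

5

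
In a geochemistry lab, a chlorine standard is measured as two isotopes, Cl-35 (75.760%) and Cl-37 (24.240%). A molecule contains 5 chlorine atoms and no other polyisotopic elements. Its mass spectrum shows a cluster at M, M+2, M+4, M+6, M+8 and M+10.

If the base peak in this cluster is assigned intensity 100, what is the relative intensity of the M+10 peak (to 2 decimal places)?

0.21

Binomial terms of (0.75760 + 0.24240)^5: M 0.2496, M+2 0.3993, M+4 0.2555, M+6 0.0817, M+8 0.0131, M+10 0.0008 → M+2 is the base peak.
P(M+2) = C(5,1) × 0.75760^4 × 0.24240^1 = 5 × 0.32942751 × 0.2424 = 0.399266 (base)
P(M+10) = C(5,5) × 0.75760^0 × 0.24240^5 = 1 × 1.0000 × 0.00083688 = 0.000837
Relative intensity = 0.000837 / 0.399266 × 100 = 0.21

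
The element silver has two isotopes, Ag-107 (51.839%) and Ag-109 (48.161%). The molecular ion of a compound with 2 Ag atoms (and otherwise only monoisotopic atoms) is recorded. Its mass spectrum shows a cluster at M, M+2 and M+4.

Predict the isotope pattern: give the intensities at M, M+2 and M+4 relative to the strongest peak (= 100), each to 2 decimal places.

Each Ag atom is independently Ag-107 (p = 0.51839) or Ag-109 (q = 0.48161); the cluster is the binomial expansion (p + q)^2.
P(M) = 0.51839^2 = 0.268728
P(M+2) = 2 × 0.51839^1 × 0.48161^1 = 0.499324
P(M+4) = 0.48161^2 = 0.231948
The M+2 peak is largest (0.499324); scaling to 100 gives 53.82 : 100.00 : 46.45.

53.82 : 100.00 : 46.45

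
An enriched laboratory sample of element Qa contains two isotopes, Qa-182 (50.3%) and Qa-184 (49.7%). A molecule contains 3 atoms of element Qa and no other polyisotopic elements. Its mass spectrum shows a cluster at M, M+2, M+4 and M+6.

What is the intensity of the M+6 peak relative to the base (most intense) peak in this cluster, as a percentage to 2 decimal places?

32.54%

(0.503 + 0.497)^3 gives M 0.1273, M+2 0.3772, M+4 0.3727, M+6 0.1228; the largest is M+2.
P(M+2) = C(3,1) × 0.503^2 × 0.497^1 = 3 × 0.253009 × 0.4970 = 0.377236 (base)
P(M+6) = C(3,3) × 0.503^0 × 0.497^3 = 1 × 1.0000 × 0.12276347 = 0.122763
Relative intensity = 0.122763 / 0.377236 × 100 = 32.54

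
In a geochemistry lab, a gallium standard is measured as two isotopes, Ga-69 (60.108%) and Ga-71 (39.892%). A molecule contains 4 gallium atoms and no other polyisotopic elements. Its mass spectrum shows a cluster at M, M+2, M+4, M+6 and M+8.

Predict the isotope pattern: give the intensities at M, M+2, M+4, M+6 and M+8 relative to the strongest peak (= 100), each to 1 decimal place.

37.7 : 100.0 : 99.6 : 44.0 : 7.3

The 4 Ga atoms are independent, so intensities follow the terms of (0.60108 + 0.39892)^4.
P(M) = 0.60108^4 = 0.130536
P(M+2) = 4 × 0.60108^3 × 0.39892^1 = 0.346531
P(M+4) = 6 × 0.60108^2 × 0.39892^2 = 0.344975
P(M+6) = 4 × 0.60108^1 × 0.39892^3 = 0.152633
P(M+8) = 0.39892^4 = 0.025325
The M+2 peak is largest (0.346531); scaling to 100 gives 37.7 : 100.0 : 99.6 : 44.0 : 7.3.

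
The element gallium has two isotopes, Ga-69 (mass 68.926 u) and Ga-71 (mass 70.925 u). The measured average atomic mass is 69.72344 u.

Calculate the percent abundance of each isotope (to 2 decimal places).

Writing the weighted mean with unknown fraction x of Ga-69:
68.926·x + 70.925·(1 − x) = 69.72344
(68.926 − 70.925)·x = 69.72344 − 70.925
x = -1.20156 / -1.999 = 0.60108 → 60.11% Ga-69, 39.89% Ga-71.

Ga-69: 60.11%, Ga-71: 39.89%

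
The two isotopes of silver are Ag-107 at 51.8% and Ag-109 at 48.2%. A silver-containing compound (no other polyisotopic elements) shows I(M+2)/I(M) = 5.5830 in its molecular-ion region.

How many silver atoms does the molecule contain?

For n independent Ag atoms, I(M+2)/I(M) = n · (abundance Ag-109) / (abundance Ag-107) = n · 0.482/0.518.
n = 5.5830 × 0.518/0.482 = 6.00 ≈ 6

6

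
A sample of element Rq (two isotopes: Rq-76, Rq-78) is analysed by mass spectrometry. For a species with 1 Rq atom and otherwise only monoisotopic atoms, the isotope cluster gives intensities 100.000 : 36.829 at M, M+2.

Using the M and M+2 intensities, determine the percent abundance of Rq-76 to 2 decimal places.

Write p for the Rq-76 fraction. I(M+2)/I(M) = [C(1,1)·p^0·(1−p)] / p^1 = 1·(1−p)/p = 36.829/100.000 = 0.3683
(1−p)/p = 0.3683/1 = 0.3683  ⇒  p = 1/(1 + 0.3683) = 0.7308
Rq-76: 73.08%, Rq-78: 26.92%.

73.08%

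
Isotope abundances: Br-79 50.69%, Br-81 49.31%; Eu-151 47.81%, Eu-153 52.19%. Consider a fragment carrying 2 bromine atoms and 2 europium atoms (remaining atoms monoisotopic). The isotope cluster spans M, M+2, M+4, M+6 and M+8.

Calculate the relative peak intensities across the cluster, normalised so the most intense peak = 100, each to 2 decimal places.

15.66 : 64.66 : 100.00 : 68.66 : 17.66

Bromine pattern (n=2): 0.25694761 : 0.49990478 : 0.24314761
Europium pattern (n=2): 0.22857961 : 0.49904078 : 0.27237961
Convolve the two distributions (both contribute in 2-u steps):
  M: 0.25694761×0.22857961 = 0.058733
  M+2: 0.25694761×0.49904078 + 0.49990478×0.22857961 = 0.242495
  M+4: 0.25694761×0.27237961 + 0.49990478×0.49904078 + 0.24314761×0.22857961 = 0.375039
  M+6: 0.49990478×0.27237961 + 0.24314761×0.49904078 = 0.257504
  M+8: 0.24314761×0.27237961 = 0.066228
Scale to base peak (0.375039) = 100: 15.66 : 64.66 : 100.00 : 68.66 : 17.66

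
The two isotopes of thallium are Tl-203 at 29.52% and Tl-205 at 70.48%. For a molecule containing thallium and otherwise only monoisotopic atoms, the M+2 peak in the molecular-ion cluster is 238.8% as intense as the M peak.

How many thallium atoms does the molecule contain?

With n Tl atoms, P(M+2)/P(M) = C(n,1)·p^(n−1)q / p^n = n·q/p = n · 0.7048/0.2952.
n = 2.388 × 0.2952/0.7048 = 1.00 ≈ 1

1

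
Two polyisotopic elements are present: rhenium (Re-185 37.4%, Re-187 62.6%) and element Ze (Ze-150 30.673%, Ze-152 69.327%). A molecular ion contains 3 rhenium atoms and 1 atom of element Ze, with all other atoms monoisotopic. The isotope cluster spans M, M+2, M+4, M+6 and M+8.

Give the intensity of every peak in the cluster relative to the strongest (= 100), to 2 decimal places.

Rhenium pattern (n=3): 0.05231362 : 0.26268713 : 0.43968487 : 0.24531438
Element Ze pattern (n=1): 0.30673 : 0.69327
Convolve the two distributions (both contribute in 2-u steps):
  M: 0.05231362×0.30673 = 0.016046
  M+2: 0.05231362×0.69327 + 0.26268713×0.30673 = 0.116841
  M+4: 0.26268713×0.69327 + 0.43968487×0.30673 = 0.316978
  M+6: 0.43968487×0.69327 + 0.24531438×0.30673 = 0.380066
  M+8: 0.24531438×0.69327 = 0.170069
Scale to base peak (0.380066) = 100: 4.22 : 30.74 : 83.40 : 100.00 : 44.75

4.22 : 30.74 : 83.40 : 100.00 : 44.75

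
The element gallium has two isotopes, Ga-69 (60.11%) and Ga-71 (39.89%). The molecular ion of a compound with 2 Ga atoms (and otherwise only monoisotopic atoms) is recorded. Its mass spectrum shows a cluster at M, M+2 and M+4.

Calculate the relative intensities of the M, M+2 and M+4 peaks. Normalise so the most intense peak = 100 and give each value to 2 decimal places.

Expanding (0.6011 + 0.3989)^2:
P(M) = 0.6011^2 = 0.361321
P(M+2) = 2 × 0.6011^1 × 0.3989^1 = 0.479558
P(M+4) = 0.3989^2 = 0.159121
The M+2 peak is largest (0.479558); scaling to 100 gives 75.34 : 100.00 : 33.18.

75.34 : 100.00 : 33.18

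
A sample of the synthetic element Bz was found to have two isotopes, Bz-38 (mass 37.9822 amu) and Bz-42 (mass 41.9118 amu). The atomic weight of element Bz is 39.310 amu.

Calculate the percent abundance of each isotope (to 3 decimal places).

Writing the weighted mean with unknown fraction x of Bz-38:
37.9822·x + 41.9118·(1 − x) = 39.310
(37.9822 − 41.9118)·x = 39.310 − 41.9118
x = -2.6018 / -3.9296 = 0.66210 → 66.210% Bz-38, 33.790% Bz-42.

Bz-38: 66.210%, Bz-42: 33.790%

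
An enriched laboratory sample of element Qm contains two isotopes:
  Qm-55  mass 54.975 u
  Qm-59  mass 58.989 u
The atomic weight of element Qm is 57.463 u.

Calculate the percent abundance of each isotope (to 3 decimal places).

Qm-55: 38.017%, Qm-59: 61.983%

Let x be the fractional abundance of Qm-55; then Qm-59 has abundance 1 − x.
54.975·x + 58.989·(1 − x) = 57.463
(54.975 − 58.989)·x = 57.463 − 58.989
x = -1.526 / -4.014 = 0.38017 → 38.017% Qm-55, 61.983% Qm-59.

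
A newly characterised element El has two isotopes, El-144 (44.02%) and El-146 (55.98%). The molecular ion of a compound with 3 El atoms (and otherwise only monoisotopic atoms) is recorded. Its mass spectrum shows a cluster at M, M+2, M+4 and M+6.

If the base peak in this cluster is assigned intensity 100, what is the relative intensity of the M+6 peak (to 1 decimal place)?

(0.4402 + 0.5598)^3 gives M 0.0853, M+2 0.3254, M+4 0.4138, M+6 0.1754; the largest is M+4.
P(M+4) = C(3,2) × 0.4402^1 × 0.5598^2 = 3 × 0.4402 × 0.31337604 = 0.413844 (base)
P(M+6) = C(3,3) × 0.4402^0 × 0.5598^3 = 1 × 1.0000 × 0.17542791 = 0.175428
Relative intensity = 0.175428 / 0.413844 × 100 = 42.4

42.4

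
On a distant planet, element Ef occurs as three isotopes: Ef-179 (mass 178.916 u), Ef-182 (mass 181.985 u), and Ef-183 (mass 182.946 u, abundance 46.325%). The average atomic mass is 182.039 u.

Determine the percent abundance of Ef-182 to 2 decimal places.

40.93%

The remaining 53.675% is split between Ef-179 (fraction x) and Ef-182 (fraction 0.53675 − x).
Substituting: 178.916x + 181.985(0.53675 − x) = 97.2892655
(178.916 − 181.985)x = -0.39118325  ⇒  x = 0.12746, y = 0.40929
Ef-179: 12.75%, Ef-182: 40.93%.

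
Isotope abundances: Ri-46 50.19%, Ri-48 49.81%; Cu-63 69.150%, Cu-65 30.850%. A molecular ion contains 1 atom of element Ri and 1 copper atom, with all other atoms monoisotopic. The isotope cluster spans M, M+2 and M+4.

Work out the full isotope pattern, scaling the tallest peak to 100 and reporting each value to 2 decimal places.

Element Ri pattern (n=1): 0.5019 : 0.4981
Copper pattern (n=1): 0.6915 : 0.3085
Convolve the two distributions (both contribute in 2-u steps):
  M: 0.5019×0.6915 = 0.347064
  M+2: 0.5019×0.3085 + 0.4981×0.6915 = 0.499272
  M+4: 0.4981×0.3085 = 0.153664
Scale to base peak (0.499272) = 100: 69.51 : 100.00 : 30.78

69.51 : 100.00 : 30.78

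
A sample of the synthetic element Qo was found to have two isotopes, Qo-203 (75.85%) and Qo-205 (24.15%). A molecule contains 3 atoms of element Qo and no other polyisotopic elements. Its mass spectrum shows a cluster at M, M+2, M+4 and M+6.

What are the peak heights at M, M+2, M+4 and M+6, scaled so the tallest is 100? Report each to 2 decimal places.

Each Qo atom is independently Qo-203 (p = 0.7585) or Qo-205 (q = 0.2415); the cluster is the binomial expansion (p + q)^3.
P(M) = 0.7585^3 = 0.436382
P(M+2) = 3 × 0.7585^2 × 0.2415^1 = 0.416821
P(M+4) = 3 × 0.7585^1 × 0.2415^2 = 0.132712
P(M+6) = 0.2415^3 = 0.014085
The M peak is largest (0.436382); scaling to 100 gives 100.00 : 95.52 : 30.41 : 3.23.

100.00 : 95.52 : 30.41 : 3.23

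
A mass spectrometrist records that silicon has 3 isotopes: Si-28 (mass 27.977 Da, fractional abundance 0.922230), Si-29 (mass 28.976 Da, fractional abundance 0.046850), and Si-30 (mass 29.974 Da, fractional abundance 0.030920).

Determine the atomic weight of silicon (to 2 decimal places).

Weight each isotope mass by its fractional abundance: 0.922230 × 27.977 + 0.046850 × 28.976 + 0.030920 × 29.974
= 25.8012 + 1.3575 + 0.9268 = 28.0855 Da

28.09 Da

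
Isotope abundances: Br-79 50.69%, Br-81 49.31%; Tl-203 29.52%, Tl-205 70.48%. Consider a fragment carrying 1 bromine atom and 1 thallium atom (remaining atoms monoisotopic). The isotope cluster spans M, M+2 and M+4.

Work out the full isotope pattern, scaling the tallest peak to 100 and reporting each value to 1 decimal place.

Bromine pattern (n=1): 0.5069 : 0.4931
Thallium pattern (n=1): 0.2952 : 0.7048
Convolve the two distributions (both contribute in 2-u steps):
  M: 0.5069×0.2952 = 0.149637
  M+2: 0.5069×0.7048 + 0.4931×0.2952 = 0.502826
  M+4: 0.4931×0.7048 = 0.347537
Scale to base peak (0.502826) = 100: 29.8 : 100.0 : 69.1

29.8 : 100.0 : 69.1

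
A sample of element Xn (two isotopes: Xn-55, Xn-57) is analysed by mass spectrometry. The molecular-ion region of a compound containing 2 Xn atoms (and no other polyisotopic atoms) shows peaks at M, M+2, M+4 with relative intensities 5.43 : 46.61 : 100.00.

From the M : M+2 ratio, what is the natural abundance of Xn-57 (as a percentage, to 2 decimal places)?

81.10%

If p is the fraction of Xn that is Xn-55, then I(M+2)/I(M) = [C(2,1)·p^1·(1−p)] / p^2 = 2·(1−p)/p = 46.61/5.43 = 8.5838
(1−p)/p = 8.5838/2 = 4.2919  ⇒  p = 1/(1 + 4.2919) = 0.1890
Xn-55: 18.90%, Xn-57: 81.10%.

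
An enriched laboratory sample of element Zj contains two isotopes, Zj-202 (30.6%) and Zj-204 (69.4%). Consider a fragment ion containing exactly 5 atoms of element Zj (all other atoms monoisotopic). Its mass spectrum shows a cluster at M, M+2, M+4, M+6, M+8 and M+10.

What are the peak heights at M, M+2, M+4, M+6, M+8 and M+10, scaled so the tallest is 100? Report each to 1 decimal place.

Each Zj atom is independently Zj-202 (p = 0.306) or Zj-204 (q = 0.694); the cluster is the binomial expansion (p + q)^5.
P(M) = 0.306^5 = 0.002683
P(M+2) = 5 × 0.306^4 × 0.694^1 = 0.030424
P(M+4) = 10 × 0.306^3 × 0.694^2 = 0.138001
P(M+6) = 10 × 0.306^2 × 0.694^3 = 0.312983
P(M+8) = 5 × 0.306^1 × 0.694^4 = 0.354919
P(M+10) = 0.694^5 = 0.160989
The M+8 peak is largest (0.354919); scaling to 100 gives 0.8 : 8.6 : 38.9 : 88.2 : 100.0 : 45.4.

0.8 : 8.6 : 38.9 : 88.2 : 100.0 : 45.4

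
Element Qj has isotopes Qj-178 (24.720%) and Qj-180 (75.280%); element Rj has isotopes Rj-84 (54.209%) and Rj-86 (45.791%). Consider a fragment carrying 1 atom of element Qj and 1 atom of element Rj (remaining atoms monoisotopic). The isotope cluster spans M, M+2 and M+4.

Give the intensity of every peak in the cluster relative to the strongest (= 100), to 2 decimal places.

Element Qj pattern (n=1): 0.2472 : 0.7528
Element Rj pattern (n=1): 0.54209 : 0.45791
Convolve the two distributions (both contribute in 2-u steps):
  M: 0.2472×0.54209 = 0.134005
  M+2: 0.2472×0.45791 + 0.7528×0.54209 = 0.521281
  M+4: 0.7528×0.45791 = 0.344715
Scale to base peak (0.521281) = 100: 25.71 : 100.00 : 66.13

25.71 : 100.00 : 66.13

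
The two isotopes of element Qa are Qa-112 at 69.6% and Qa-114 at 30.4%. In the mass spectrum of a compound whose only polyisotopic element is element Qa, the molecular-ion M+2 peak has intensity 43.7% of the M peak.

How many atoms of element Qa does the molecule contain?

1

The M+2/M ratio from n Qa atoms is n · q/p = n · 0.304/0.696.
n = 0.437 × 0.696/0.304 = 1.00 ≈ 1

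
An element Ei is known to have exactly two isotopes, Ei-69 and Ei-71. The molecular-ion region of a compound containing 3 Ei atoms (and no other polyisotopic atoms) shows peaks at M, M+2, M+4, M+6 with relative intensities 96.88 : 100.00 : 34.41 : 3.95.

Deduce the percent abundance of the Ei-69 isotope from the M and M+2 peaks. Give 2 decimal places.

Write p for the Ei-69 fraction. I(M+2)/I(M) = [C(3,1)·p^2·(1−p)] / p^3 = 3·(1−p)/p = 100.00/96.88 = 1.0322
(1−p)/p = 1.0322/3 = 0.3441  ⇒  p = 1/(1 + 0.3441) = 0.7440
Ei-69: 74.40%, Ei-71: 25.60%.

74.40%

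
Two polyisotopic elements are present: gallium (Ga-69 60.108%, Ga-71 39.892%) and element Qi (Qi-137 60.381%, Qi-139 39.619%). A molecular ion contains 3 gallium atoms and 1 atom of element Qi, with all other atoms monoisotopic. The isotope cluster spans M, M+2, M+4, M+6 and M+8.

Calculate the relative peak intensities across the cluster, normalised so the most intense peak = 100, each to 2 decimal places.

Gallium pattern (n=3): 0.2171685 : 0.432386 : 0.2869625 : 0.063483
Element Qi pattern (n=1): 0.60381 : 0.39619
Convolve the two distributions (both contribute in 2-u steps):
  M: 0.2171685×0.60381 = 0.131129
  M+2: 0.2171685×0.39619 + 0.432386×0.60381 = 0.347119
  M+4: 0.432386×0.39619 + 0.2869625×0.60381 = 0.344578
  M+6: 0.2869625×0.39619 + 0.063483×0.60381 = 0.152023
  M+8: 0.063483×0.39619 = 0.025151
Scale to base peak (0.347119) = 100: 37.78 : 100.00 : 99.27 : 43.80 : 7.25

37.78 : 100.00 : 99.27 : 43.80 : 7.25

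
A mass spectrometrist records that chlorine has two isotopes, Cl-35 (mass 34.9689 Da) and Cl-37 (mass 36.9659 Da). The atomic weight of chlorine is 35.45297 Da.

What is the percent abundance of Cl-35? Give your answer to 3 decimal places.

75.760%

Writing the weighted mean with unknown fraction x of Cl-35:
34.9689·x + 36.9659·(1 − x) = 35.45297
(34.9689 − 36.9659)·x = 35.45297 − 36.9659
x = -1.51293 / -1.9970 = 0.75760 → 75.760% Cl-35, 24.240% Cl-37.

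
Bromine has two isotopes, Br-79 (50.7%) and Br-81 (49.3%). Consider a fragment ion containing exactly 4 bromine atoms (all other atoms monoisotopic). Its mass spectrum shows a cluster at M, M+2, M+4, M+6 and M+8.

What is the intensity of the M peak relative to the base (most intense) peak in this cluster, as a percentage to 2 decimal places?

Binomial terms of (0.507 + 0.493)^4: M 0.0661, M+2 0.2570, M+4 0.3749, M+6 0.2430, M+8 0.0591 → M+4 is the base peak.
P(M+4) = C(4,2) × 0.507^2 × 0.493^2 = 6 × 0.257049 × 0.243049 = 0.374853 (base)
P(M) = C(4,0) × 0.507^4 × 0.493^0 = 1 × 0.06607419 × 1.0000 = 0.066074
Relative intensity = 0.066074 / 0.374853 × 100 = 17.63

17.63%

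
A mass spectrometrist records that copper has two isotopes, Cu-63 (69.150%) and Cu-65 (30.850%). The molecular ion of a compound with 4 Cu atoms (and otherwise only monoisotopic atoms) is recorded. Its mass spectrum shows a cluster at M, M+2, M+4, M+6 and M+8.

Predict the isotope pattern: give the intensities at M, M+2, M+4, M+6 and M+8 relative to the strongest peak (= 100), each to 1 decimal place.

56.0 : 100.0 : 66.9 : 19.9 : 2.2

Each Cu atom is independently Cu-63 (p = 0.69150) or Cu-65 (q = 0.30850); the cluster is the binomial expansion (p + q)^4.
P(M) = 0.69150^4 = 0.228649
P(M+2) = 4 × 0.69150^3 × 0.30850^1 = 0.408030
P(M+4) = 6 × 0.69150^2 × 0.30850^2 = 0.273052
P(M+6) = 4 × 0.69150^1 × 0.30850^3 = 0.081212
P(M+8) = 0.30850^4 = 0.009058
The M+2 peak is largest (0.408030); scaling to 100 gives 56.0 : 100.0 : 66.9 : 19.9 : 2.2.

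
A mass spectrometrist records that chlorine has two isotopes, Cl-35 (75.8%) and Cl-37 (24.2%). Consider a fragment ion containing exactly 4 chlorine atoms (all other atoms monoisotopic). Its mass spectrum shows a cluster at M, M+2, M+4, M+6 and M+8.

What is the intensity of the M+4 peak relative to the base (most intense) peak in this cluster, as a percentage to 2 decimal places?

47.89%

Binomial terms of (0.758 + 0.242)^4: M 0.3301, M+2 0.4216, M+4 0.2019, M+6 0.0430, M+8 0.0034 → M+2 is the base peak.
P(M+2) = C(4,1) × 0.758^3 × 0.242^1 = 4 × 0.43551951 × 0.2420 = 0.421583 (base)
P(M+4) = C(4,2) × 0.758^2 × 0.242^2 = 6 × 0.574564 × 0.058564 = 0.201893
Relative intensity = 0.201893 / 0.421583 × 100 = 47.89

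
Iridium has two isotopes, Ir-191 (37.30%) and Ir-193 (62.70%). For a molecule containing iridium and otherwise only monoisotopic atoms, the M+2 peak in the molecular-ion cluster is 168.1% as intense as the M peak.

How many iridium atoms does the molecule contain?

For n independent Ir atoms, I(M+2)/I(M) = n · (abundance Ir-193) / (abundance Ir-191) = n · 0.6270/0.3730.
n = 1.681 × 0.3730/0.6270 = 1.00 ≈ 1

1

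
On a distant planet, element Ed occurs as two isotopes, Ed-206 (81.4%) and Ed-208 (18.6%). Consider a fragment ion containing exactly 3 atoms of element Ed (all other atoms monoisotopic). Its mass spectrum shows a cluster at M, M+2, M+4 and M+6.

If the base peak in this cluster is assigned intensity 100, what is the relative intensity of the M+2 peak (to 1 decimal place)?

Term probabilities: M 0.5394, M+2 0.3697, M+4 0.0845, M+6 0.0064. Base peak = M.
P(M) = C(3,0) × 0.814^3 × 0.186^0 = 1 × 0.53935314 × 1.0000 = 0.539353 (base)
P(M+2) = C(3,1) × 0.814^2 × 0.186^1 = 3 × 0.662596 × 0.1860 = 0.369729
Relative intensity = 0.369729 / 0.539353 × 100 = 68.6

68.6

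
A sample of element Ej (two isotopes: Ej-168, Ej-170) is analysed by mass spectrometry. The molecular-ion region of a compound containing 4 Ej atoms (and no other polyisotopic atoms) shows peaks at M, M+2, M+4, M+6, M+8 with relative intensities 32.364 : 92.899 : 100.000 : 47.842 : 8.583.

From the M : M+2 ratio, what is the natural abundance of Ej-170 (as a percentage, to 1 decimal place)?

41.8%

Let p = fractional abundance of Ej-168. I(M+2)/I(M) = [C(4,1)·p^3·(1−p)] / p^4 = 4·(1−p)/p = 92.899/32.364 = 2.8704
(1−p)/p = 2.8704/4 = 0.7176  ⇒  p = 1/(1 + 0.7176) = 0.5822
Ej-168: 58.2%, Ej-170: 41.8%.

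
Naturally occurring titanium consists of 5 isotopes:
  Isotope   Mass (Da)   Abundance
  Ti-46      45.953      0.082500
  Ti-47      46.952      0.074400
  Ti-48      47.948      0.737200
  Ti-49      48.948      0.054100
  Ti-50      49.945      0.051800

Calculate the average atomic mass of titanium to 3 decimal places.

47.867 Da

Ar = Σ fᵢ·mᵢ = 0.082500 × 45.953 + 0.074400 × 46.952 + 0.737200 × 47.948 + 0.054100 × 48.948 + 0.051800 × 49.945
= 3.7911 + 3.4932 + 35.3473 + 2.6481 + 2.5872 = 47.8669 Da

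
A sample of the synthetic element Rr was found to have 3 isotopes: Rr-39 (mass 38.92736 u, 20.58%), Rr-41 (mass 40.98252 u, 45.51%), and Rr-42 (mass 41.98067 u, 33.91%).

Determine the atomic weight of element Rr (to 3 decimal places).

Weight each isotope mass by its fractional abundance: 0.2058 × 38.92736 + 0.4551 × 40.98252 + 0.3391 × 41.98067
= 8.011251 + 18.651145 + 14.235645 = 40.898041 u

40.898 u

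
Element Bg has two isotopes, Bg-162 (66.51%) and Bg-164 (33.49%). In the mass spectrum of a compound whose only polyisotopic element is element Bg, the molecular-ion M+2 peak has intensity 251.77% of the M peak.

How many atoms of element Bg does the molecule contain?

5

The M+2/M ratio from n Bg atoms is n · q/p = n · 0.3349/0.6651.
n = 2.5177 × 0.6651/0.3349 = 5.00 ≈ 5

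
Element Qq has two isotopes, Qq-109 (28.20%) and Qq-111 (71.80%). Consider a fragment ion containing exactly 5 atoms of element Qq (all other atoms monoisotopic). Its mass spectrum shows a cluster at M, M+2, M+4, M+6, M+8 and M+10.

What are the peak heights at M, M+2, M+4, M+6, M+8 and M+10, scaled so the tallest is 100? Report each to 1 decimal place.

Each Qq atom is independently Qq-109 (p = 0.2820) or Qq-111 (q = 0.7180); the cluster is the binomial expansion (p + q)^5.
P(M) = 0.2820^5 = 0.001783
P(M+2) = 5 × 0.2820^4 × 0.7180^1 = 0.022703
P(M+4) = 10 × 0.2820^3 × 0.7180^2 = 0.115610
P(M+6) = 10 × 0.2820^2 × 0.7180^3 = 0.294355
P(M+8) = 5 × 0.2820^1 × 0.7180^4 = 0.374729
P(M+10) = 0.7180^5 = 0.190819
The M+8 peak is largest (0.374729); scaling to 100 gives 0.5 : 6.1 : 30.9 : 78.6 : 100.0 : 50.9.

0.5 : 6.1 : 30.9 : 78.6 : 100.0 : 50.9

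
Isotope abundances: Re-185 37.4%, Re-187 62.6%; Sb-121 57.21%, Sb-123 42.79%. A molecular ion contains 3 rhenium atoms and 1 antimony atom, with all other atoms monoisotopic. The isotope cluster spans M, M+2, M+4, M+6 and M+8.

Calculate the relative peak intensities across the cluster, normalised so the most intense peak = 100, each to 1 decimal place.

Rhenium pattern (n=3): 0.05231362 : 0.26268713 : 0.43968487 : 0.24531438
Antimony pattern (n=1): 0.5721 : 0.4279
Convolve the two distributions (both contribute in 2-u steps):
  M: 0.05231362×0.5721 = 0.029929
  M+2: 0.05231362×0.4279 + 0.26268713×0.5721 = 0.172668
  M+4: 0.26268713×0.4279 + 0.43968487×0.5721 = 0.363948
  M+6: 0.43968487×0.4279 + 0.24531438×0.5721 = 0.328486
  M+8: 0.24531438×0.4279 = 0.104970
Scale to base peak (0.363948) = 100: 8.2 : 47.4 : 100.0 : 90.3 : 28.8

8.2 : 47.4 : 100.0 : 90.3 : 28.8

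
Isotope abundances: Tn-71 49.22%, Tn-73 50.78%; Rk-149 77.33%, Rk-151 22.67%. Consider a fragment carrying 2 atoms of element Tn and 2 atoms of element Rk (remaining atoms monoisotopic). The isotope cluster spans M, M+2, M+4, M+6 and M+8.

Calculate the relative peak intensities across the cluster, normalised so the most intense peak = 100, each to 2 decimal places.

Element Tn pattern (n=2): 0.24226084 : 0.49987832 : 0.25786084
Element Rk pattern (n=2): 0.59799289 : 0.35061422 : 0.05139289
Convolve the two distributions (both contribute in 2-u steps):
  M: 0.24226084×0.59799289 = 0.144870
  M+2: 0.24226084×0.35061422 + 0.49987832×0.59799289 = 0.383864
  M+4: 0.24226084×0.05139289 + 0.49987832×0.35061422 + 0.25786084×0.59799289 = 0.341914
  M+6: 0.49987832×0.05139289 + 0.25786084×0.35061422 = 0.116100
  M+8: 0.25786084×0.05139289 = 0.013252
Scale to base peak (0.383864) = 100: 37.74 : 100.00 : 89.07 : 30.25 : 3.45

37.74 : 100.00 : 89.07 : 30.25 : 3.45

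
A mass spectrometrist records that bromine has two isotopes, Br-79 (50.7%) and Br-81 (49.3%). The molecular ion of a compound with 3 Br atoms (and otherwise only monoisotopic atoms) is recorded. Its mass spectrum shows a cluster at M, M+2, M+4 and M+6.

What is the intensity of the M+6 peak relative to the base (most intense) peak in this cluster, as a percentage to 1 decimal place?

31.5%

Binomial terms of (0.507 + 0.493)^3: M 0.1303, M+2 0.3802, M+4 0.3697, M+6 0.1198 → M+2 is the base peak.
P(M+2) = C(3,1) × 0.507^2 × 0.493^1 = 3 × 0.257049 × 0.4930 = 0.380175 (base)
P(M+6) = C(3,3) × 0.507^0 × 0.493^3 = 1 × 1.0000 × 0.11982316 = 0.119823
Relative intensity = 0.119823 / 0.380175 × 100 = 31.5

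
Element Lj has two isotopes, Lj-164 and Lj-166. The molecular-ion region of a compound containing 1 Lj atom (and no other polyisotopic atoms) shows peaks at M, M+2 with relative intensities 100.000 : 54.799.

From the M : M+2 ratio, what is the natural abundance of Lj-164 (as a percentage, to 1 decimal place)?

64.6%

Let p = fractional abundance of Lj-164. I(M+2)/I(M) = [C(1,1)·p^0·(1−p)] / p^1 = 1·(1−p)/p = 54.799/100.000 = 0.5480
(1−p)/p = 0.5480/1 = 0.5480  ⇒  p = 1/(1 + 0.5480) = 0.6460
Lj-164: 64.6%, Lj-166: 35.4%.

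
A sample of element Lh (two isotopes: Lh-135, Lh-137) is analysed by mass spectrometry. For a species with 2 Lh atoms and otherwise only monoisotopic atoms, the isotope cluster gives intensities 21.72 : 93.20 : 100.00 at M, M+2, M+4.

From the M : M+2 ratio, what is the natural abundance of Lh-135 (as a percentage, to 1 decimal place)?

31.8%

Write p for the Lh-135 fraction. I(M+2)/I(M) = [C(2,1)·p^1·(1−p)] / p^2 = 2·(1−p)/p = 93.20/21.72 = 4.2910
(1−p)/p = 4.2910/2 = 2.1455  ⇒  p = 1/(1 + 2.1455) = 0.3179
Lh-135: 31.8%, Lh-137: 68.2%.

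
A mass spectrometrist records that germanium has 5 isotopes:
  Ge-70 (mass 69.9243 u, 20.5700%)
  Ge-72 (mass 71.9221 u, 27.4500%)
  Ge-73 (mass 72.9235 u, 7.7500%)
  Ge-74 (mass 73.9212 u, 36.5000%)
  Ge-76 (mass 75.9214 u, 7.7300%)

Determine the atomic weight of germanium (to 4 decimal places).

72.6276 u

Weight each isotope mass by its fractional abundance: 0.205700 × 69.9243 + 0.274500 × 71.9221 + 0.077500 × 72.9235 + 0.365000 × 73.9212 + 0.077300 × 75.9214
= 14.38343 + 19.74262 + 5.65157 + 26.98124 + 5.86872 = 72.62758 u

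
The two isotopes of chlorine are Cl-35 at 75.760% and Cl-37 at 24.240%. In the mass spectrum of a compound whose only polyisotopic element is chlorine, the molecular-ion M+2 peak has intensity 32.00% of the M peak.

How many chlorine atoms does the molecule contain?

For n independent Cl atoms, I(M+2)/I(M) = n · (abundance Cl-37) / (abundance Cl-35) = n · 0.24240/0.75760.
n = 0.3200 × 0.75760/0.24240 = 1.00 ≈ 1

1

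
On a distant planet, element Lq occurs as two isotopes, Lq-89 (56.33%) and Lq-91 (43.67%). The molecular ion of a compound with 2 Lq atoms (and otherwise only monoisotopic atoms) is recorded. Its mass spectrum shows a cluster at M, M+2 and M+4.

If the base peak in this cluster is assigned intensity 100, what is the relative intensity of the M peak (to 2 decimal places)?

Binomial terms of (0.5633 + 0.4367)^2: M 0.3173, M+2 0.4920, M+4 0.1907 → M+2 is the base peak.
P(M+2) = C(2,1) × 0.5633^1 × 0.4367^1 = 2 × 0.5633 × 0.4367 = 0.491986 (base)
P(M) = C(2,0) × 0.5633^2 × 0.4367^0 = 1 × 0.31730689 × 1.0000 = 0.317307
Relative intensity = 0.317307 / 0.491986 × 100 = 64.50

64.50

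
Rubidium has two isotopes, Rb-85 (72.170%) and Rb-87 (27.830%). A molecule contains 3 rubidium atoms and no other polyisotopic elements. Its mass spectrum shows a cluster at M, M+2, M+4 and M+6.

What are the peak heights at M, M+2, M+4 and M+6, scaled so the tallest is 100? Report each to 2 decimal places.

Each Rb atom is independently Rb-85 (p = 0.72170) or Rb-87 (q = 0.27830); the cluster is the binomial expansion (p + q)^3.
P(M) = 0.72170^3 = 0.375898
P(M+2) = 3 × 0.72170^2 × 0.27830^1 = 0.434858
P(M+4) = 3 × 0.72170^1 × 0.27830^2 = 0.167689
P(M+6) = 0.27830^3 = 0.021555
The M+2 peak is largest (0.434858); scaling to 100 gives 86.44 : 100.00 : 38.56 : 4.96.

86.44 : 100.00 : 38.56 : 4.96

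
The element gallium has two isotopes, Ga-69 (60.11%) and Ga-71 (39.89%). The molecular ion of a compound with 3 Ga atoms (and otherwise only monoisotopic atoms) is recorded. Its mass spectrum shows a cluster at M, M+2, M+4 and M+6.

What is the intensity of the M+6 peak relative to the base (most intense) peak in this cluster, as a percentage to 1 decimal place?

14.7%

(0.6011 + 0.3989)^3 gives M 0.2172, M+2 0.4324, M+4 0.2869, M+6 0.0635; the largest is M+2.
P(M+2) = C(3,1) × 0.6011^2 × 0.3989^1 = 3 × 0.36132121 × 0.3989 = 0.432393 (base)
P(M+6) = C(3,3) × 0.6011^0 × 0.3989^3 = 1 × 1.0000 × 0.06347345 = 0.063473
Relative intensity = 0.063473 / 0.432393 × 100 = 14.7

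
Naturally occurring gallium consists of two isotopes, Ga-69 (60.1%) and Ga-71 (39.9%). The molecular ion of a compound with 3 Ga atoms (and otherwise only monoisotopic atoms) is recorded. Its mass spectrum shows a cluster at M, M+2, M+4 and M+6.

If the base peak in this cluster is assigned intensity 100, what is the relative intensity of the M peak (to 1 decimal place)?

(0.601 + 0.399)^3 gives M 0.2171, M+2 0.4324, M+4 0.2870, M+6 0.0635; the largest is M+2.
P(M+2) = C(3,1) × 0.601^2 × 0.399^1 = 3 × 0.361201 × 0.3990 = 0.432358 (base)
P(M) = C(3,0) × 0.601^3 × 0.399^0 = 1 × 0.2170818 × 1.0000 = 0.217082
Relative intensity = 0.217082 / 0.432358 × 100 = 50.2

50.2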